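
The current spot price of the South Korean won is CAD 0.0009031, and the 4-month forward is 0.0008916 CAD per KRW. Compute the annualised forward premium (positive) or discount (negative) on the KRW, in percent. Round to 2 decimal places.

-3.82%

T = 4/12 years.
Period premium: (0.0008916 − 0.0009031)/0.0009031 = -0.0127339.
Per annum: -0.0127339 / (4/12) = -0.038202 = -3.82%.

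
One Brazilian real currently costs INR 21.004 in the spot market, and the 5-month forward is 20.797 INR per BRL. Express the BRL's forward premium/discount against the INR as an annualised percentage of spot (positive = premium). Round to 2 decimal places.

T = 5/12 years.
(F − S)/S = (20.797 − 21.004)/21.004 = -0.0098553.
×(1/T) gives -2.37% p.a.

-2.37%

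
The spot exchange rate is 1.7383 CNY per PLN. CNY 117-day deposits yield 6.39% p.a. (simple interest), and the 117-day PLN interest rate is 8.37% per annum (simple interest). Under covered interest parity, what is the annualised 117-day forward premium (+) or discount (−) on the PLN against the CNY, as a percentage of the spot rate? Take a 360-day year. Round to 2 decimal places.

-1.93%

T = 117/360 years.
F = S · g_CNY/g_PLN = 1.7383 × 1.0207675/1.0272025 = 1.7274103.
Annualised premium = (F − S)/S × (1/T) = (1.7274103 − 1.7383)/1.7383 ÷ (117/360) = -1.93%.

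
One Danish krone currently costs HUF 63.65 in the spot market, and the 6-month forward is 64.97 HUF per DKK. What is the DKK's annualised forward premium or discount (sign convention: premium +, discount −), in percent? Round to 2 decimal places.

+4.15%

T = 6/12 years.
Period premium: (64.97 − 63.65)/63.65 = 0.0207384.
×(1/T) gives 4.15% p.a.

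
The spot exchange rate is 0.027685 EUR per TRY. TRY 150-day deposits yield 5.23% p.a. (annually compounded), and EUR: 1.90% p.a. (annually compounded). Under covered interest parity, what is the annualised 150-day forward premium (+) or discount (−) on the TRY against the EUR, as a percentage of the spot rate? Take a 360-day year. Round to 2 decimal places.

T = 150/360 years.
CIP forward (EUR per TRY) = 0.027685 × 1.0078732/1.0214681 = 0.027316535.
(F − S)/S ÷ T = (0.027316535 − 0.027685)/0.027685/(150/360) = -0.031942 → -3.19%.

-3.19%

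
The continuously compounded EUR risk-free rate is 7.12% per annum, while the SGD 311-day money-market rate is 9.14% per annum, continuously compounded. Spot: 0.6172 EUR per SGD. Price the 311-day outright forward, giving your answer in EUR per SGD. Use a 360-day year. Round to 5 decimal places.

0.60652

T = 311/360 years.
EUR growth factor: e^(0.0712×311/360) = 1.0634399.
SGD accumulates by e^(0.0914×311/360) = 1.0821604.
Forward (EUR per SGD) = 0.6172 × 1.0634399 / 1.0821604 = 0.6065229.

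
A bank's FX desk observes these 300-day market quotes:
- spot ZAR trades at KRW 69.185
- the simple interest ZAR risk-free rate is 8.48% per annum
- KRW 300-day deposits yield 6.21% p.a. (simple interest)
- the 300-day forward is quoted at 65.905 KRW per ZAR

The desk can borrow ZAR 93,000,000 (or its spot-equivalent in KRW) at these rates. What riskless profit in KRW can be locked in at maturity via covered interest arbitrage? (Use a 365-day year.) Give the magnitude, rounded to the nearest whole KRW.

T = 300/365 years.
Route A — deposit ZAR, sell forward: 93,000,000 × 1.069698630137 × 65.905 = KRW 6,556,359,404.38.
Route B — convert at spot, deposit KRW: 93,000,000 × 69.185 × 1.05104109589 = KRW 6,762,613,874.38.
The quoted forward undervalues ZAR, so borrow ZAR, convert to KRW at spot, deposit the KRW at 6.21%, and buy ZAR forward at 65.905 to cover the loan.
The gap between the two covered legs is KRW 206,254,470.

KRW 206,254,470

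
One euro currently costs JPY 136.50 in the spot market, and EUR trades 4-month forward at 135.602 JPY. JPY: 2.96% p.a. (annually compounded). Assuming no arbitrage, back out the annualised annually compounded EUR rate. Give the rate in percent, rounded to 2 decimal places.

T = 4/12 years.
F/S = 135.602/136.5 = 0.9934212 = (growth of JPY) / (growth of EUR).
JPY growth factor: (1 + 0.0296)^(4/12) = 1.0097709.
That pins the EUR growth at 1.016458.
r = 1.016458^(12/4) − 1 = 0.050191 → 5.02%.

5.02%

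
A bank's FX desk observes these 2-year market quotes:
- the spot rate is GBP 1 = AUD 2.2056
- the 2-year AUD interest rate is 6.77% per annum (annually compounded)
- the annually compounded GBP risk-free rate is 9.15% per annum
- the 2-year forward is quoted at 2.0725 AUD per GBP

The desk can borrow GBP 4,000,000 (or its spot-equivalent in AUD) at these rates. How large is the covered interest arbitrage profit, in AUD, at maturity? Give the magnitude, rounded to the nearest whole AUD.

AUD 180,913

T = 2 years.
Keep in GBP, deliver into the forward: 4,000,000·1.19137225·2.0725 = AUD 9,876,475.95.
Swap to AUD now, deposit: 4,000,000·2.2056·1.13998329 = AUD 10,057,388.58.
The quoted forward undervalues GBP, so borrow GBP, convert to AUD at spot, deposit the AUD at 6.77%, and buy GBP forward at 2.0725 to cover the loan.
Arbitrage profit = |9,876,475.95 − 10,057,388.58| = AUD 180,913.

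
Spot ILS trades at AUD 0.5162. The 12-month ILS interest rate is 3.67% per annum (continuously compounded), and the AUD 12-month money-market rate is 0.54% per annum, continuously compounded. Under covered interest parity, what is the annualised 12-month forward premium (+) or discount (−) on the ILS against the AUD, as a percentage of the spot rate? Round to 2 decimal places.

T = 1 year.
F = S · g_AUD/g_ILS = 0.5162 × 1.0054146/1.0373818 = 0.5002932.
(F − S)/S ÷ T = (0.5002932 − 0.5162)/0.5162/1 = -0.030815 → -3.08%.

-3.08%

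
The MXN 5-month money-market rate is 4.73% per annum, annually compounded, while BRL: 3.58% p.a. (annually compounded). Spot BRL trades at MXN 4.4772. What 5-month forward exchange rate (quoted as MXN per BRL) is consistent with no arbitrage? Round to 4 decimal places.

T = 5/12 years.
Growth of 1 MXN over T: (1 + 0.0473)^(5/12) = 1.019443.
BRL accumulates by (1 + 0.0358)^(5/12) = 1.0147638.
So F = 4.4772 × 1.019443 / 1.0147638 = 4.497845 (MXN/BRL).

4.4978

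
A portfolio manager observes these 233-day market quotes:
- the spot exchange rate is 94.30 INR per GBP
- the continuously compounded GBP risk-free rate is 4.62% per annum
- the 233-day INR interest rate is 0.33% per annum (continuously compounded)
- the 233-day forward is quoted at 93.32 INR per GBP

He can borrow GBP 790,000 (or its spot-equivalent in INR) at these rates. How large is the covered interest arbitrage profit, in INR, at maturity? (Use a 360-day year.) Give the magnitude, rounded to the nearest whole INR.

INR 1,304,240

T = 233/360 years.
Route A — deposit GBP, sell forward: 790,000 × 1.0303532109 × 93.32 = INR 75,960,523.70.
Route B — convert at spot, deposit INR: 790,000 × 94.30 × 1.0021381159 = INR 74,656,283.22.
The quoted forward overvalues GBP, so borrow INR, buy GBP at spot, deposit the GBP at 4.62%, and sell the proceeds forward at 93.32.
Arbitrage profit = |75,960,523.70 − 74,656,283.22| = INR 1,304,240.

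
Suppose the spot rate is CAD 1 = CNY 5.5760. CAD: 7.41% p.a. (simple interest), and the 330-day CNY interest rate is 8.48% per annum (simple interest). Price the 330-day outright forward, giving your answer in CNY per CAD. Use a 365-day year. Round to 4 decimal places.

T = 330/365 years.
CNY accumulates by 1 + 0.0848×330/365 = 1.0766685.
CAD growth factor: 1 + 0.0741×330/365 = 1.0669945.
Forward (CNY per CAD) = 5.576 × 1.0766685 / 1.0669945 = 5.626555.

5.6266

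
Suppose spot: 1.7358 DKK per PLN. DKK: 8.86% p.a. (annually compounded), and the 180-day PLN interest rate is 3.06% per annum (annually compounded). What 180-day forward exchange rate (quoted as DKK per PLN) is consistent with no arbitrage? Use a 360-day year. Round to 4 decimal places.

T = 180/360 years.
DKK growth factor: (1 + 0.0886)^(180/360) = 1.043360.
PLN growth factor: (1 + 0.0306)^(180/360) = 1.0151847.
CIP: F = S · (grow DKK)/(grow PLN) = 1.7358 × 1.043360/1.0151847 = 1.783975 DKK per PLN.

1.7840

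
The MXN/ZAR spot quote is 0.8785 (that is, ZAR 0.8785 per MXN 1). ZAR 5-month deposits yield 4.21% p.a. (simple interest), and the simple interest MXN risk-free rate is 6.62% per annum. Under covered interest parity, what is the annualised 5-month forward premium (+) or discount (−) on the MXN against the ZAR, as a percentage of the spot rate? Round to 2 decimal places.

T = 5/12 years.
No-arbitrage forward: 0.8785 × 1.0175417 / 1.0275833 = 0.8699153 ZAR/MXN.
(F − S)/S ÷ T = (0.8699153 − 0.8785)/0.8785/(5/12) = -0.023453 → -2.35%.

-2.35%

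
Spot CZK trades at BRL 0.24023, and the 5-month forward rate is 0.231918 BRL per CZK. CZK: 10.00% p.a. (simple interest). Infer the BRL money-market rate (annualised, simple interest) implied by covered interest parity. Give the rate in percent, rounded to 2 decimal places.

1.35%

T = 5/12 years.
By CIP, F/S equals the BRL-to-CZK growth ratio: 0.231918/0.24023 = 0.9653998.
CZK growth factor: 1 + 0.1000×5/12 = 1.0416667.
That pins the BRL growth at 1.0056248.
(1.0056248 − 1)/T = 0.013500, i.e. 1.35%.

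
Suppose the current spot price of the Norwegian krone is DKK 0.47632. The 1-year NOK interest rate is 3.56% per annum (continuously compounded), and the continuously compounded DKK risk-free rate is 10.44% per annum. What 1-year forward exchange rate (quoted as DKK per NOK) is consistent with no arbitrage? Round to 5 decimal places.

T = 1 year.
DKK growth factor: e^(0.1044×1) = 1.1100444.
NOK accumulates by e^(0.0356×1) = 1.0362413.
So F = 0.47632 × 1.1100444 / 1.0362413 = 0.5102444 (DKK/NOK).

0.51024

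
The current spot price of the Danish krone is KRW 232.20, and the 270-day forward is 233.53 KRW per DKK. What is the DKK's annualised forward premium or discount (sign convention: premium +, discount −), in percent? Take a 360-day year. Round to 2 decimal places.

T = 270/360 years.
(F − S)/S = (233.53 − 232.2)/232.2 = 0.0057278.
Annualise by dividing by T: 0.0057278 / (270/360) = 0.007637 → 0.76%.

+0.76%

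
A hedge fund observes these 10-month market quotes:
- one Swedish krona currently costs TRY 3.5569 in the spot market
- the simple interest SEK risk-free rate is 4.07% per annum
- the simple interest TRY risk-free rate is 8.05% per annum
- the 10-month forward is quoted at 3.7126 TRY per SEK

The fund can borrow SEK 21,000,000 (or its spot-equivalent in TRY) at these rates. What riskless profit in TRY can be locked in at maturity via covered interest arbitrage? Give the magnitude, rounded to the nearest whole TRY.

T = 10/12 years.
Keep in SEK, deliver into the forward: 21,000,000·1.0339166667·3.7126 = TRY 80,608,899.35.
Swap to TRY now, deposit: 21,000,000·3.5569·1.0670833333 = TRY 79,705,682.87.
The quoted forward overvalues SEK, so borrow TRY, buy SEK at spot, deposit the SEK at 4.07%, and sell the proceeds forward at 3.7126.
Arbitrage profit = |80,608,899.35 − 79,705,682.87| = TRY 903,216.

TRY 903,216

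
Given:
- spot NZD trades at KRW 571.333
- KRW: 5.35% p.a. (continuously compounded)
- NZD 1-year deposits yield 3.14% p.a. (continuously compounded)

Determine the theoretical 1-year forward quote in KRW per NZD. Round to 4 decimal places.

584.1000

T = 1 year.
Growth of 1 KRW over T: e^(0.0535×1) = 1.054956992.
NZD growth factor: e^(0.0314×1) = 1.031898181.
So F = 571.333 × 1.054956992 / 1.031898181 = 584.100015 (KRW/NZD).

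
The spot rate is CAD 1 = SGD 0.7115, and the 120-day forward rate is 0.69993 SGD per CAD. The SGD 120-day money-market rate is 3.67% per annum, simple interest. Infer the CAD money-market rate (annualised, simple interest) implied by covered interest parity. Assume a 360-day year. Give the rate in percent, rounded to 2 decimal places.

8.69%

T = 120/360 years.
CIP gives F = S · g_SGD/g_CAD, so g_SGD/g_CAD = 0.69993/0.7115 = 0.9837386.
SGD growth factor: 1 + 0.0367×120/360 = 1.0122333.
Hence g_CAD = 1.0289657.
(1.0289657 − 1)/T = 0.086897, i.e. 8.69%.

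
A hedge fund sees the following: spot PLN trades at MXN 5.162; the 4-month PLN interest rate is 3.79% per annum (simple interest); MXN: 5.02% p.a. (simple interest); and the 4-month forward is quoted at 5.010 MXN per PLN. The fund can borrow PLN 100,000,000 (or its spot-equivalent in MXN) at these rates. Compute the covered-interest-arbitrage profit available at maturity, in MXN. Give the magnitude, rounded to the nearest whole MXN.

T = 4/12 years.
Invest the PLN and cover forward: 100,000,000 × 1.01263333333 × 5.010 = MXN 507,329,300.00.
Convert at spot and invest in MXN: 100,000,000 × 5.162 × 1.01673333333 = MXN 524,837,746.66.
The quoted forward undervalues PLN, so borrow PLN, convert to MXN at spot, deposit the MXN at 5.02%, and buy PLN forward at 5.010 to cover the loan.
Arbitrage profit = |507,329,300.00 − 524,837,746.66| = MXN 17,508,447.

MXN 17,508,447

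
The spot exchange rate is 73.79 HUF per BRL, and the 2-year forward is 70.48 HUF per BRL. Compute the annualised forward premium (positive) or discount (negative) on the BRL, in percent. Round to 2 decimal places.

-2.24%

T = 2 years.
BRL trades forward at -4.48570% vs spot over the period.
Per annum: -0.0448570 / 2 = -0.022429 = -2.24%.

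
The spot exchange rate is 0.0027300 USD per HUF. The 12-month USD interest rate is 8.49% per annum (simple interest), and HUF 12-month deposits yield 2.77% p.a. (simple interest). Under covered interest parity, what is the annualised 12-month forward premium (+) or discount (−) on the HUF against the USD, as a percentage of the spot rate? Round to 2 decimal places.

T = 1 year.
No-arbitrage forward: 0.00273 × 1.084900 / 1.027700 = 0.0028819471 USD/HUF.
(F − S)/S ÷ T = (0.0028819471 − 0.00273)/0.00273/1 = 0.055658 → 5.57%.

+5.57%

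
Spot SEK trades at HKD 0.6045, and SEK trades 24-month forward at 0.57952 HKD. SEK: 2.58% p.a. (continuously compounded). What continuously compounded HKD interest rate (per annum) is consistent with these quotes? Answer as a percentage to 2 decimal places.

0.47%

T = 2 years.
CIP gives F = S · g_HKD/g_SEK, so g_HKD/g_SEK = 0.57952/0.6045 = 0.9586766.
SEK growth factor: e^(0.0258×2) = 1.0529545.
That pins the HKD growth at 1.0094428.
r = ln(1.0094428)/2 = 0.004699 → 0.47%.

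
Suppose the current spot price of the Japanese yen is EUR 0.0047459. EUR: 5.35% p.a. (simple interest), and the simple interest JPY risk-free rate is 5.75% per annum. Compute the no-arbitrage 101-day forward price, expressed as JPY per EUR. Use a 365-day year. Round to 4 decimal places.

210.9380

T = 101/365 years.
Growth of 1 EUR over T: 1 + 0.0535×101/365 = 1.01480411.
JPY growth factor: 1 + 0.0575×101/365 = 1.015910959.
Forward (EUR per JPY) = 0.0047459 × 1.01480411 / 1.015910959 = 0.00474072928.
Quoted the other way: 1/0.00474072928 = 210.9380 JPY per EUR.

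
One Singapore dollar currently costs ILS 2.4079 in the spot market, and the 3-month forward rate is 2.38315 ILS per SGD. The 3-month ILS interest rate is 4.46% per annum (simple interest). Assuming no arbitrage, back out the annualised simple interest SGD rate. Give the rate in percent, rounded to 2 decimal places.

T = 3/12 years.
By CIP, F/S equals the ILS-to-SGD growth ratio: 2.38315/2.4079 = 0.9897213.
The ILS side grows by 1 + 0.0446×3/12 = 1.011150.
That pins the SGD growth at 1.0216512.
(1.0216512 − 1)/T = 0.086605, i.e. 8.66%.

8.66%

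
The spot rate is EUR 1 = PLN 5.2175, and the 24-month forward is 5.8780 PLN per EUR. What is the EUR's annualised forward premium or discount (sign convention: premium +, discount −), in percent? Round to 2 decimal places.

+6.33%

T = 2 years.
(F − S)/S = (5.8780 − 5.2175)/5.2175 = 0.1265932.
×(1/T) gives 6.33% p.a.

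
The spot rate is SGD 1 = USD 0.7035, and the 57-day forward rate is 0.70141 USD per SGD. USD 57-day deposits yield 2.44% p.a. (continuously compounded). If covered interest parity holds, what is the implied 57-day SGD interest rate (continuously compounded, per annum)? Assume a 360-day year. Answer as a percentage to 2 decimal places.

T = 57/360 years.
By CIP, F/S equals the USD-to-SGD growth ratio: 0.70141/0.7035 = 0.9970291.
The USD side grows by e^(0.0244×57/360) = 1.0038708.
Hence g_SGD = 1.0068621.
Take logs: ln 1.0068621 / (57/360) = 0.043192, so 4.32%.

4.32%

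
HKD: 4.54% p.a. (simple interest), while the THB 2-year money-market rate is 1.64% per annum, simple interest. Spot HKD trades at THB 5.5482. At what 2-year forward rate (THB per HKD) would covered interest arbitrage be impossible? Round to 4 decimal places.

5.2532

T = 2 years.
Growth of 1 THB over T: 1 + 0.0164×2 = 1.032800.
HKD accumulates by 1 + 0.0454×2 = 1.090800.
CIP: F = S · (grow THB)/(grow HKD) = 5.5482 × 1.032800/1.090800 = 5.253191 THB per HKD.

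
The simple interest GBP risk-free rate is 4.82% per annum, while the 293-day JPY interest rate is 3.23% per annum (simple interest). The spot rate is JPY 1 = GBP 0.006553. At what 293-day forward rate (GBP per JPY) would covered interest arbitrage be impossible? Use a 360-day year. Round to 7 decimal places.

T = 293/360 years.
GBP accumulates by 1 + 0.0482×293/360 = 1.0392294.
Growth of 1 JPY over T: 1 + 0.0323×293/360 = 1.0262886.
Forward (GBP per JPY) = 0.006553 × 1.0392294 / 1.0262886 = 0.006635629.

0.0066356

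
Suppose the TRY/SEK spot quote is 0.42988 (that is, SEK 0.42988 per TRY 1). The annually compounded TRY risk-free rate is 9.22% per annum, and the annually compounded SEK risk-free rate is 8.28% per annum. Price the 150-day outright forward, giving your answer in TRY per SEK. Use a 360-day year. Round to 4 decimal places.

T = 150/360 years.
SEK growth factor: (1 + 0.0828)^(150/360) = 1.0337014.
Growth of 1 TRY over T: (1 + 0.0922)^(150/360) = 1.037431.
So F = 0.42988 × 1.0337014 / 1.037431 = 0.4283346 (SEK/TRY).
Quoted the other way: 1/0.4283346 = 2.3346 TRY per SEK.

2.3346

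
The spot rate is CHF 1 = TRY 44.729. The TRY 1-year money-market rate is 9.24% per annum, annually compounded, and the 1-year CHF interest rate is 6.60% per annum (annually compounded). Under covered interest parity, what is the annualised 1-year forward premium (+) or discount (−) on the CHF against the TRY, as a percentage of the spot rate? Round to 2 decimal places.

T = 1 year.
No-arbitrage forward: 44.729 × 1.092400 / 1.066000 = 45.836735 TRY/CHF.
(F − S)/S ÷ T = (45.836735 − 44.729)/44.729/1 = 0.024765 → 2.48%.

+2.48%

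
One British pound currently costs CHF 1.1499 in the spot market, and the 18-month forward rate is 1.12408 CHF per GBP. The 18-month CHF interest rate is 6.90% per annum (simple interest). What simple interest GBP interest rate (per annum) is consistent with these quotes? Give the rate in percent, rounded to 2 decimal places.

8.59%

T = 18/12 years.
F/S = 1.12408/1.1499 = 0.9775459 = (growth of CHF) / (growth of GBP).
CHF growth factor: 1 + 0.0690×18/12 = 1.103500.
Hence g_GBP = 1.1288472.
r = (1.1288472 − 1)/(18/12) = 0.085898 → 8.59%.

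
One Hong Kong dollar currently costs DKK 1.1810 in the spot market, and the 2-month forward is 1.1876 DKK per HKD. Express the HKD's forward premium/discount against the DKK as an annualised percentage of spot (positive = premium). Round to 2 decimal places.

T = 2/12 years.
Period premium: (1.1876 − 1.181)/1.181 = 0.0055885.
×(1/T) gives 3.35% p.a.

+3.35%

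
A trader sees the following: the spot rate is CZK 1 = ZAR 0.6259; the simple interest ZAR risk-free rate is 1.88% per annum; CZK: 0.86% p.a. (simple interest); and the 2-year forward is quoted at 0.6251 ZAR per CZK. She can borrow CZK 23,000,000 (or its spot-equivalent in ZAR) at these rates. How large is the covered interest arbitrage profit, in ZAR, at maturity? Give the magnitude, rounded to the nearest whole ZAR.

T = 2 years.
Invest the CZK and cover forward: 23,000,000 × 1.017200 × 0.6251 = ZAR 14,624,589.56.
Convert at spot and invest in ZAR: 23,000,000 × 0.6259 × 1.037600 = ZAR 14,936,978.32.
The quoted forward undervalues CZK, so borrow CZK, convert to ZAR at spot, deposit the ZAR at 1.88%, and buy CZK forward at 0.6251 to cover the loan.
Arbitrage profit = |14,624,589.56 − 14,936,978.32| = ZAR 312,389.

ZAR 312,389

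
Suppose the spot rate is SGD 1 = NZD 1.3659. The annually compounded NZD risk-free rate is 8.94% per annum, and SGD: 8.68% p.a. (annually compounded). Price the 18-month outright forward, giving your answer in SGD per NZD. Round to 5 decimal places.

0.72950

T = 18/12 years.
NZD growth factor: (1 + 0.0894)^(18/12) = 1.1370539.
SGD growth factor: (1 + 0.0868)^(18/12) = 1.1329857.
So F = 1.3659 × 1.1370539 / 1.1329857 = 1.370805 (NZD/SGD).
Invert for SGD per NZD: 1 / 1.370805 = 0.72950.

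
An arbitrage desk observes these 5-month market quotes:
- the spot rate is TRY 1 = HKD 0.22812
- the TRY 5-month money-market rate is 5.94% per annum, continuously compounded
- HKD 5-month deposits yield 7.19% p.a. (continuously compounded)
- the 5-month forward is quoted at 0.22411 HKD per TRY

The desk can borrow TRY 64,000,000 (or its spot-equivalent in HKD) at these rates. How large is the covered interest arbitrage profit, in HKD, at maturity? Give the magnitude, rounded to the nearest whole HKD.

T = 5/12 years.
Keep in TRY, deliver into the forward: 64,000,000·1.0250588238·0.22411 = HKD 14,702,459.71.
Swap to HKD now, deposit: 64,000,000·0.22812·1.0304115992 = HKD 15,043,679.62.
The quoted forward undervalues TRY, so borrow TRY, convert to HKD at spot, deposit the HKD at 7.19%, and buy TRY forward at 0.22411 to cover the loan.
The gap between the two covered legs is HKD 341,220.

HKD 341,220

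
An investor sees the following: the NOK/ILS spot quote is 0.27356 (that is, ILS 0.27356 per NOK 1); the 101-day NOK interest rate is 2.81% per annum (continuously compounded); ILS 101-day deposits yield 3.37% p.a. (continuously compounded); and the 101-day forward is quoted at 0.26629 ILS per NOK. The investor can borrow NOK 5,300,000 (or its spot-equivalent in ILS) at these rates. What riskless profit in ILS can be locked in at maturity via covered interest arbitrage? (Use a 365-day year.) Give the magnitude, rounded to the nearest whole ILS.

T = 101/365 years.
Route A — deposit NOK, sell forward: 5,300,000 × 1.007805925 × 0.26629 = ILS 1,422,353.79.
Route B — convert at spot, deposit ILS: 5,300,000 × 0.27356 × 1.009368821 = ILS 1,463,451.55.
The quoted forward undervalues NOK, so borrow NOK, convert to ILS at spot, deposit the ILS at 3.37%, and buy NOK forward at 0.26629 to cover the loan.
Arbitrage profit = |1,422,353.79 − 1,463,451.55| = ILS 41,098.

ILS 41,098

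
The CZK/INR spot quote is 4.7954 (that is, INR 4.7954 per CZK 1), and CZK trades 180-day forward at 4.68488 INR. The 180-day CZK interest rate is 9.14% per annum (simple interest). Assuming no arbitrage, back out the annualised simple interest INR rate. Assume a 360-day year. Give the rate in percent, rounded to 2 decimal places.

4.32%

T = 180/360 years.
By CIP, F/S equals the INR-to-CZK growth ratio: 4.68488/4.7954 = 0.9769529.
The CZK side grows by 1 + 0.0914×180/360 = 1.045700.
So the INR growth factor = 1.0215996.
(1.0215996 − 1)/T = 0.043199, i.e. 4.32%.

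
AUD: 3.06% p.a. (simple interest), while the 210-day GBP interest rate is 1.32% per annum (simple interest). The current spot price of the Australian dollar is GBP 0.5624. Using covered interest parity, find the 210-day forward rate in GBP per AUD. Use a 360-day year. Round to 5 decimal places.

0.55679

T = 210/360 years.
Growth of 1 GBP over T: 1 + 0.0132×210/360 = 1.007700.
AUD accumulates by 1 + 0.0306×210/360 = 1.017850.
Forward (GBP per AUD) = 0.5624 × 1.007700 / 1.017850 = 0.5567917.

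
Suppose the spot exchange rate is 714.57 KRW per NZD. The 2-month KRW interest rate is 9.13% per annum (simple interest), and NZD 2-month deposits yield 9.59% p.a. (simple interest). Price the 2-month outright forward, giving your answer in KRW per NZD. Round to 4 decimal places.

T = 2/12 years.
KRW growth factor: 1 + 0.0913×2/12 = 1.015216667.
NZD growth factor: 1 + 0.0959×2/12 = 1.015983333.
Forward (KRW per NZD) = 714.57 × 1.015216667 / 1.015983333 = 714.030782.

714.0308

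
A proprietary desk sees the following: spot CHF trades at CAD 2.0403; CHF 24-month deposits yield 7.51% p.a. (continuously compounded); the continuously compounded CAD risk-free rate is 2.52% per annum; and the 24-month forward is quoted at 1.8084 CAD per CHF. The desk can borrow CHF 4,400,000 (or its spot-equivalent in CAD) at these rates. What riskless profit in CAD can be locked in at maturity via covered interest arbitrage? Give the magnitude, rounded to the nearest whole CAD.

T = 2 years.
Invest the CHF and cover forward: 4,400,000 × 1.162066633 × 1.8084 = CAD 9,246,517.72.
Convert at spot and invest in CAD: 4,400,000 × 2.0403 × 1.051691689 = CAD 9,441,372.83.
The quoted forward undervalues CHF, so borrow CHF, convert to CAD at spot, deposit the CAD at 2.52%, and buy CHF forward at 1.8084 to cover the loan.
Arbitrage profit = |9,246,517.72 − 9,441,372.83| = CAD 194,855.

CAD 194,855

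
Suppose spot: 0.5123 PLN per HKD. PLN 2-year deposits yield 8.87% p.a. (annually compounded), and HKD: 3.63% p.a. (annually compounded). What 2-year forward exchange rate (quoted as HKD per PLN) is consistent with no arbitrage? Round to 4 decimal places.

T = 2 years.
PLN growth factor: (1 + 0.0887)^2 = 1.1852677.
HKD accumulates by (1 + 0.0363)^2 = 1.0739177.
Forward (PLN per HKD) = 0.5123 × 1.1852677 / 1.0739177 = 0.5654182.
Invert for HKD per PLN: 1 / 0.5654182 = 1.7686.

1.7686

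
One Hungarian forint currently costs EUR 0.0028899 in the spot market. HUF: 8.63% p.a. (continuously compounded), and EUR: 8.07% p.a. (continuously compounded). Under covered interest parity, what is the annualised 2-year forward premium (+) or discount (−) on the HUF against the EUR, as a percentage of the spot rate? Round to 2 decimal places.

-0.56%

T = 2 years.
F = S · g_EUR/g_HUF = 0.0028899 × 1.1751549/1.1883907 = 0.0028577135.
Annualised premium = (F − S)/S × (1/T) = (0.0028577135 − 0.0028899)/0.0028899 ÷ 2 = -0.56%.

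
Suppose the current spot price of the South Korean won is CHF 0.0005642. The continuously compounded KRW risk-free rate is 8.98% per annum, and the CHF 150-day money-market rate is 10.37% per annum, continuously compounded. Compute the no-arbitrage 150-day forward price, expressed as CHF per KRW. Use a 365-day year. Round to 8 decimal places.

T = 150/365 years.
Growth of 1 CHF over T: e^(0.1037×150/365) = 1.0435376.
Growth of 1 KRW over T: e^(0.0898×150/365) = 1.0375935.
Forward (CHF per KRW) = 0.0005642 × 1.0435376 / 1.0375935 = 0.0005674322.

0.00056743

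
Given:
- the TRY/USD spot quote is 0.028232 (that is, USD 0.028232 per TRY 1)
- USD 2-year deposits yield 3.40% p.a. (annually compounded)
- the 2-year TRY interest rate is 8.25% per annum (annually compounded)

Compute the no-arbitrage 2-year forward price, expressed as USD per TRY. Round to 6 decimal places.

0.025759

T = 2 years.
Growth of 1 USD over T: (1 + 0.0340)^2 = 1.069156.
TRY growth factor: (1 + 0.0825)^2 = 1.1718062.
CIP: F = S · (grow USD)/(grow TRY) = 0.028232 × 1.069156/1.1718062 = 0.02575888 USD per TRY.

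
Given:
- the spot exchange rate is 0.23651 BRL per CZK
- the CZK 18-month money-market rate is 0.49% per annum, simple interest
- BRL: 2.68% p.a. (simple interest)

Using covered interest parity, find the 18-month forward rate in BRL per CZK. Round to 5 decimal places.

T = 18/12 years.
Growth of 1 BRL over T: 1 + 0.0268×18/12 = 1.040200.
CZK accumulates by 1 + 0.0049×18/12 = 1.007350.
So F = 0.23651 × 1.040200 / 1.007350 = 0.2442227 (BRL/CZK).

0.24422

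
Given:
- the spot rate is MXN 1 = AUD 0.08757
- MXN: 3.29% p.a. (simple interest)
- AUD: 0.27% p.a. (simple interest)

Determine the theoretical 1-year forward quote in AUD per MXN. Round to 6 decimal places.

T = 1 year.
Growth of 1 AUD over T: 1 + 0.0027×1 = 1.002700.
Growth of 1 MXN over T: 1 + 0.0329×1 = 1.032900.
CIP: F = S · (grow AUD)/(grow MXN) = 0.08757 × 1.002700/1.032900 = 0.08500962 AUD per MXN.

0.085010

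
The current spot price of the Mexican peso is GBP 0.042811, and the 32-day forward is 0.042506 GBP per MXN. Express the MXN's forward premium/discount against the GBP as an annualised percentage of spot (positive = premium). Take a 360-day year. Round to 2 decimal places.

-8.01%

T = 32/360 years.
(F − S)/S = (0.042506 − 0.042811)/0.042811 = -0.0071243.
×(1/T) gives -8.01% p.a.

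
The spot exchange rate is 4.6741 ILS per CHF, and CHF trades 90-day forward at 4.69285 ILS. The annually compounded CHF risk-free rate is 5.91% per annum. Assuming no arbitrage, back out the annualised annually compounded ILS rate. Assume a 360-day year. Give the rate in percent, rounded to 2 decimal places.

T = 90/360 years.
CIP gives F = S · g_ILS/g_CHF, so g_ILS/g_CHF = 4.69285/4.6741 = 1.0040115.
The CHF side grows by (1 + 0.0591)^(90/360) = 1.0144584.
So the ILS growth factor = 1.0185279.
r = 1.0185279^(360/90) − 1 = 0.076197 → 7.62%.

7.62%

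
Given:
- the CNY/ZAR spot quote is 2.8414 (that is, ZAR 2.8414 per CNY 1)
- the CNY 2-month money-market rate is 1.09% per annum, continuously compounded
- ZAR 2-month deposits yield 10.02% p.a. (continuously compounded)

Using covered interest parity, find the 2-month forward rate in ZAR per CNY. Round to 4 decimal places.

2.8840

T = 2/12 years.
Growth of 1 ZAR over T: e^(0.1002×2/12) = 1.0168402.
Growth of 1 CNY over T: e^(0.0109×2/12) = 1.0018183.
Forward (ZAR per CNY) = 2.8414 × 1.0168402 / 1.0018183 = 2.884006.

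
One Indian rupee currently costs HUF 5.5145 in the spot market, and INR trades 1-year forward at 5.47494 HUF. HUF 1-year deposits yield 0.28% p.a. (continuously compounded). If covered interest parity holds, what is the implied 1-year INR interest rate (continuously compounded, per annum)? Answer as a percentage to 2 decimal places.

T = 1 year.
F/S = 5.47494/5.5145 = 0.9928262 = (growth of HUF) / (growth of INR).
HUF growth factor: e^(0.0028×1) = 1.0028039.
Hence g_INR = 1.0100498.
Take logs: ln 1.0100498 / 1 = 0.010000, so 1.00%.

1.00%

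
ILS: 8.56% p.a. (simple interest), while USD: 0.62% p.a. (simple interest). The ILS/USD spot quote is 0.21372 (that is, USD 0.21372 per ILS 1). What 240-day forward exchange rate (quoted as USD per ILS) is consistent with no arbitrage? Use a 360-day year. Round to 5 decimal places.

0.20302

T = 240/360 years.
Growth of 1 USD over T: 1 + 0.0062×240/360 = 1.0041333.
ILS accumulates by 1 + 0.0856×240/360 = 1.0570667.
CIP: F = S · (grow USD)/(grow ILS) = 0.21372 × 1.0041333/1.0570667 = 0.2030178 USD per ILS.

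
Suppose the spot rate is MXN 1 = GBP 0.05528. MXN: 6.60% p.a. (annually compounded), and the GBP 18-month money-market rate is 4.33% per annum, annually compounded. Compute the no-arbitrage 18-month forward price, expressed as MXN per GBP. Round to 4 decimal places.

18.6833

T = 18/12 years.
Growth of 1 GBP over T: (1 + 0.0433)^(18/12) = 1.06564809.
Growth of 1 MXN over T: (1 + 0.0660)^(18/12) = 1.10061596.
CIP: F = S · (grow GBP)/(grow MXN) = 0.05528 × 1.06564809/1.10061596 = 0.053523689 GBP per MXN.
Quoted the other way: 1/0.053523689 = 18.6833 MXN per GBP.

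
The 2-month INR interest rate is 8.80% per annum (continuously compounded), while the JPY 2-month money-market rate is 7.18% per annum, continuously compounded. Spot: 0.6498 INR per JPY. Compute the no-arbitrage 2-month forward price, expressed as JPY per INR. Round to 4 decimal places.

T = 2/12 years.
INR accumulates by e^(0.0880×2/12) = 1.0147747.
JPY accumulates by e^(0.0718×2/12) = 1.0120386.
CIP: F = S · (grow INR)/(grow JPY) = 0.6498 × 1.0147747/1.0120386 = 0.6515568 INR per JPY.
Quoted the other way: 1/0.6515568 = 1.5348 JPY per INR.

1.5348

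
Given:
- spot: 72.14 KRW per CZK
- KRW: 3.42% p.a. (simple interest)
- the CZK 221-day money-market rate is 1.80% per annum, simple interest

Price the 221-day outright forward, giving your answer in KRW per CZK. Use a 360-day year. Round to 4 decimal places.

72.8496

T = 221/360 years.
KRW accumulates by 1 + 0.0342×221/360 = 1.020995.
Growth of 1 CZK over T: 1 + 0.0180×221/360 = 1.011050.
CIP: F = S · (grow KRW)/(grow CZK) = 72.14 × 1.020995/1.011050 = 72.849591 KRW per CZK.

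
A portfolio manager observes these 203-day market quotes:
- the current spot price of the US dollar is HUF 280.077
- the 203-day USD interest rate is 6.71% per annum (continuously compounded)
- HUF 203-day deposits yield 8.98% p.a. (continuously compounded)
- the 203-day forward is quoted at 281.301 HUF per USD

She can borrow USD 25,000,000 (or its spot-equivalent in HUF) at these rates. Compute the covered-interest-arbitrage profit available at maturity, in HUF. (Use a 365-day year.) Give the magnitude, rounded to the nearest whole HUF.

T = 203/365 years.
Invest the USD and cover forward: 25,000,000 × 1.038023713789 × 281.301 = HUF 7,299,927,717.81.
Convert at spot and invest in HUF: 25,000,000 × 280.077 × 1.051211766038 = HUF 7,360,505,944.92.
The quoted forward undervalues USD, so borrow USD, convert to HUF at spot, deposit the HUF at 8.98%, and buy USD forward at 281.301 to cover the loan.
Arbitrage profit = |7,299,927,717.81 − 7,360,505,944.92| = HUF 60,578,227.

HUF 60,578,227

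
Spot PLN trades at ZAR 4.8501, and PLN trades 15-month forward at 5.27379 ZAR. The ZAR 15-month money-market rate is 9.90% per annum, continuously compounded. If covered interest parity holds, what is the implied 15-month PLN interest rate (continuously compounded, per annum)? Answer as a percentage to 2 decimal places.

3.20%

T = 15/12 years.
CIP gives F = S · g_ZAR/g_PLN, so g_ZAR/g_PLN = 5.27379/4.8501 = 1.0873570.
The ZAR side grows by e^(0.0990×15/12) = 1.1317329.
That pins the PLN growth at 1.0408108.
r = ln(1.0408108)/(15/12) = 0.032000 → 3.20%.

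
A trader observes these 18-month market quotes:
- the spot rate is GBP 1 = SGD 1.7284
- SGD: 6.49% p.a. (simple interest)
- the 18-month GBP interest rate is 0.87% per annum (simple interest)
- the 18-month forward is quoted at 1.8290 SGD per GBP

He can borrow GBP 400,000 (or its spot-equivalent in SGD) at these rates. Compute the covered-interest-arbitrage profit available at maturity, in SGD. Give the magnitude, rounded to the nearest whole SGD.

SGD 17,517

T = 18/12 years.
Keep in GBP, deliver into the forward: 400,000·1.013050·1.8290 = SGD 741,147.38.
Swap to SGD now, deposit: 400,000·1.7284·1.097350 = SGD 758,663.90.
The quoted forward undervalues GBP, so borrow GBP, convert to SGD at spot, deposit the SGD at 6.49%, and buy GBP forward at 1.8290 to cover the loan.
Arbitrage profit = |741,147.38 − 758,663.90| = SGD 17,517.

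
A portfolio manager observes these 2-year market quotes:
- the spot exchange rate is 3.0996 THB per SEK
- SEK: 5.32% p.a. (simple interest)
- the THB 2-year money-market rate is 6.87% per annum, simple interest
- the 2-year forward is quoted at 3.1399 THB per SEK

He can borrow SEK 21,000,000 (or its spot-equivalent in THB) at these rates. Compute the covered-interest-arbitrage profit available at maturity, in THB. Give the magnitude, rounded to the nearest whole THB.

THB 1,081,493

T = 2 years.
Invest the SEK and cover forward: 21,000,000 × 1.106400 × 3.1399 = THB 72,953,692.56.
Convert at spot and invest in THB: 21,000,000 × 3.0996 × 1.137400 = THB 74,035,185.84.
The quoted forward undervalues SEK, so borrow SEK, convert to THB at spot, deposit the THB at 6.87%, and buy SEK forward at 3.1399 to cover the loan.
Profit = 74,035,185.84 − 72,953,692.56 = THB 1,081,493.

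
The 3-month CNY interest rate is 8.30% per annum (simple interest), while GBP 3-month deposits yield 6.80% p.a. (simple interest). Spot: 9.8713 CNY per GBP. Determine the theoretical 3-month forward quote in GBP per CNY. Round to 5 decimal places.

0.10093

T = 3/12 years.
CNY accumulates by 1 + 0.0830×3/12 = 1.020750.
Growth of 1 GBP over T: 1 + 0.0680×3/12 = 1.017000.
CIP: F = S · (grow CNY)/(grow GBP) = 9.8713 × 1.020750/1.017000 = 9.907699 CNY per GBP.
Invert for GBP per CNY: 1 / 9.907699 = 0.10093.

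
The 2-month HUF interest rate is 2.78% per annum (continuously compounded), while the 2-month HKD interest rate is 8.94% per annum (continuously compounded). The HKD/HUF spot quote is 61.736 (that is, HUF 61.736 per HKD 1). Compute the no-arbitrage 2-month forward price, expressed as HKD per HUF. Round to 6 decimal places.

0.016365

T = 2/12 years.
HUF accumulates by e^(0.0278×2/12) = 1.0046441.
HKD growth factor: e^(0.0894×2/12) = 1.0150116.
Forward (HUF per HKD) = 61.736 × 1.0046441 / 1.0150116 = 61.10542.
Quoted the other way: 1/61.10542 = 0.016365 HKD per HUF.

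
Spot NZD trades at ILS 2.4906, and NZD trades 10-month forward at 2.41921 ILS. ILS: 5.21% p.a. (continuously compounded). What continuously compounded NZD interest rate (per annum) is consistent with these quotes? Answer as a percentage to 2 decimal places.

8.70%

T = 10/12 years.
By CIP, F/S equals the ILS-to-NZD growth ratio: 2.41921/2.4906 = 0.9713362.
ILS growth factor: e^(0.0521×10/12) = 1.044373.
So the NZD growth factor = 1.0751921.
r = ln(1.0751921)/(10/12) = 0.086999 → 8.70%.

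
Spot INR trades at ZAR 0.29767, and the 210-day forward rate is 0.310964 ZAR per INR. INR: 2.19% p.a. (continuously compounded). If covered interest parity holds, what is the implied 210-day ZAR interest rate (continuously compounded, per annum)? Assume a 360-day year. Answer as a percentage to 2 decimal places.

9.68%

T = 210/360 years.
By CIP, F/S equals the ZAR-to-INR growth ratio: 0.310964/0.29767 = 1.0446602.
The INR side grows by e^(0.0219×210/360) = 1.0128569.
Hence g_ZAR = 1.0580913.
Take logs: ln 1.0580913 / (210/360) = 0.096800, so 9.68%.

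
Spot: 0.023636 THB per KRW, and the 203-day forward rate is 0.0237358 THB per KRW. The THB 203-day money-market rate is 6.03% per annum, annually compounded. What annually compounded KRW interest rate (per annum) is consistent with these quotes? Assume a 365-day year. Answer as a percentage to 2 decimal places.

5.23%

T = 203/365 years.
CIP gives F = S · g_THB/g_KRW, so g_THB/g_KRW = 0.0237358/0.023636 = 1.0042224.
THB growth factor: (1 + 0.0603)^(203/365) = 1.0331005.
That pins the KRW growth at 1.0287567.
Annualise: 1.0287567^(365/203) − 1 = 0.052298 = 5.23%.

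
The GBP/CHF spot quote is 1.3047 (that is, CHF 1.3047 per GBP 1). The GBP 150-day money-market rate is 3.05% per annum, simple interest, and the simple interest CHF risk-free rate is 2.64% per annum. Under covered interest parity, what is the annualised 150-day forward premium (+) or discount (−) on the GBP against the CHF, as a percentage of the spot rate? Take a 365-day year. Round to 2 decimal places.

-0.40%

T = 150/365 years.
CIP forward (CHF per GBP) = 1.3047 × 1.0108493/1.0125342 = 1.3025289.
Annualised premium = (F − S)/S × (1/T) = (1.3025289 − 1.3047)/1.3047 ÷ (150/365) = -0.40%.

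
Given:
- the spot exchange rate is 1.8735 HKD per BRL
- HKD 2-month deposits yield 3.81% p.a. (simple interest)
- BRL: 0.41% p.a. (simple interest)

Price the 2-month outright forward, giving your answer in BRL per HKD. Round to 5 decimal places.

T = 2/12 years.
HKD growth factor: 1 + 0.0381×2/12 = 1.006350.
BRL accumulates by 1 + 0.0041×2/12 = 1.0006833.
CIP: F = S · (grow HKD)/(grow BRL) = 1.8735 × 1.006350/1.0006833 = 1.884109 HKD per BRL.
Quoted the other way: 1/1.884109 = 0.53075 BRL per HKD.

0.53075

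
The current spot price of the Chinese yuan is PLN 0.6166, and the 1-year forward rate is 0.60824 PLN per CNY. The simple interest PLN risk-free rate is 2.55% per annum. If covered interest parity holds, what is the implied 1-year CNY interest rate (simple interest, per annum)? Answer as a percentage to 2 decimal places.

T = 1 year.
F/S = 0.60824/0.6166 = 0.9864418 = (growth of PLN) / (growth of CNY).
PLN growth factor: 1 + 0.0255×1 = 1.025500.
That pins the CNY growth at 1.039595.
(1.039595 − 1)/T = 0.039595, i.e. 3.96%.

3.96%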